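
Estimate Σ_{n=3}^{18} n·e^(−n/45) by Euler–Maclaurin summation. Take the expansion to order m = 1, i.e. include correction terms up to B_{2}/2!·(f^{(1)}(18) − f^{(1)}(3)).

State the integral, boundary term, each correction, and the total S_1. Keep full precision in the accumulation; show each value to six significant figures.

∫_3^18 x·e^(−x/45) dx evaluates to 120.338.
Endpoint term: (f(3) + f(18))/2 = (2.80652 + 12.0658)/2 = 7.43614.
Running total after boundary: 127.774.
k=1: B_{2}/(2)! × [f^{(1)}(18) − f^{(1)}(3)] = 1/12 × (0.402192 − 0.873140) = -0.0392457.

S_1 ≈ 127.735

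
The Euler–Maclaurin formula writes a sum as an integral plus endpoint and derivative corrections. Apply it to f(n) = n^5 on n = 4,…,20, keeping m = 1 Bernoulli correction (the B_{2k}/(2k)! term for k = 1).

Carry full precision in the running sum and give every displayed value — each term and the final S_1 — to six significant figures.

S_1 ≈ 1.23331e+07

The integral term ∫_4^20 x^5 dx = 1.06660e+07.
Endpoint term: (f(4) + f(20))/2 = (1024.00 + 3.20000e+06)/2 = 1.60051e+06.
Running total after boundary: 1.22665e+07.
k=1: B_{2}/(2)! × [f^{(1)}(20) − f^{(1)}(4)] = 1/12 × (800000 − 1280.00) = 66560.0.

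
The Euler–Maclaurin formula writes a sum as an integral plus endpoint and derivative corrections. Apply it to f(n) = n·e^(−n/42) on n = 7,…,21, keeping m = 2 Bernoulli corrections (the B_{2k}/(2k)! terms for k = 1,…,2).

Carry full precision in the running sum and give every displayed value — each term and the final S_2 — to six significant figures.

∫_7^21 x·e^(−x/42) dx evaluates to 137.179.
Boundary: ½(f(7) + f(21)) = ½(5.92537 + 12.7371) = 9.33126.
Running total after boundary: 146.511.
Correction k=1: B_{2}/2! · (f^{(1)}(21) − f^{(1)}(7)) = 1/12 · (0.303265 − 0.705401) = -0.0335113.
After k=1: 146.477.
Correction k=2: B_{4}/4! · (f^{(3)}(21) − f^{(3)}(7)) = −1/720 · (0.000859596 − 0.00135962) = 6.94475e-07.

S_2 ≈ 146.477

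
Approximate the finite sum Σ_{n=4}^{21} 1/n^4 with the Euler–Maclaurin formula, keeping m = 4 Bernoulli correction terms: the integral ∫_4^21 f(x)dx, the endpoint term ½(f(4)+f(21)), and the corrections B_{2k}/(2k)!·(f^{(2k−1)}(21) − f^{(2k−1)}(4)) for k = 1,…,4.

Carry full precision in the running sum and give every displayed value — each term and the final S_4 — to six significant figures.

S_4 ≈ 0.00744403

The integral term ∫_4^21 1/x^4 dx = 0.00517234.
Boundary: ½(f(4) + f(21)) = ½(0.00390625 + 5.14189e-06) = 0.00195570.
Running total after boundary: 0.00712804.
Order-1 term: 1/12 · (-9.79408e-07 − (-0.00390625)) = 0.000325439.
Partial sum through k=1: 0.00745348.
Order-2 term: −1/720 · (-6.66264e-08 − (-0.00732422)) = -1.01724e-05.
Partial sum through k=2: 0.00744330.
Order-3 term: 1/30240 · (-8.46049e-09 − (-0.0256348)) = 8.47710e-07.
Partial sum through k=3: 0.00744415.
Order-4 term: −1/1209600 · (-1.72663e-09 − (-0.144196)) = -1.19209e-07.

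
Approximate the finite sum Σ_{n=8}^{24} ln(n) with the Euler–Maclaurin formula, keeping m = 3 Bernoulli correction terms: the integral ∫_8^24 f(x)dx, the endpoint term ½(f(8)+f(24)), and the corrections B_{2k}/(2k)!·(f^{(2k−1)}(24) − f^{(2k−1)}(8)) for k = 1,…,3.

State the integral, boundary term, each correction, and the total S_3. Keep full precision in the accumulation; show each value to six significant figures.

S_3 ≈ 46.2596

∫_8^24 ln(x) dx evaluates to 43.6378.
Boundary: ½(f(8) + f(24)) = ½(2.07944 + 3.17805) = 2.62875.
So far: 46.2665.
Order-1 term: 1/12 · (0.0416667 − 0.125000) = -0.00694444.
After k=1: 46.2596.
Order-2 term: −1/720 · (0.000144676 − 0.00390625) = 5.22441e-06.
After k=2: 46.2596.
Order-3 term: 1/30240 · (3.01408e-06 − 0.000732422) = -2.41206e-08.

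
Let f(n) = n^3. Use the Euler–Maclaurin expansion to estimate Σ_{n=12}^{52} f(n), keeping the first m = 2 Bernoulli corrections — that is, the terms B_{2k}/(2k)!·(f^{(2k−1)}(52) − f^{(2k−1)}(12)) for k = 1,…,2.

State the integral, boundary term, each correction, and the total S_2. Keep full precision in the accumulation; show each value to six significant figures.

S_2 ≈ 1.89453e+06

The integral term ∫_12^52 x^3 dx = 1.82272e+06.
½[f(12) + f(52)] = ½[1728.00 + 140608] = 71168.0.
Running total after boundary: 1.89389e+06.
k=1: B_{2}/(2)! × [f^{(1)}(52) − f^{(1)}(12)] = 1/12 × (8112.00 − 432.000) = 640.000.
Partial sum through k=1: 1.89453e+06.
k=2: B_{4}/(4)! × [f^{(3)}(52) − f^{(3)}(12)] = −1/720 × (6.00000 − 6.00000) = 0.00000.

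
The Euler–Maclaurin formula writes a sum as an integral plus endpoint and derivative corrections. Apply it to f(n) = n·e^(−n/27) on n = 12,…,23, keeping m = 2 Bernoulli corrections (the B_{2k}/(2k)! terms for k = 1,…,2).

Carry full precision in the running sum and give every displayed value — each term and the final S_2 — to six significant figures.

The integral term ∫_12^23 x·e^(−x/27) dx = 99.2203.
½[f(12) + f(23)] = ½[7.69416 + 9.81236] = 8.75326.
Running total after boundary: 107.974.
Correction k=1: B_{2}/2! · (f^{(1)}(23) − f^{(1)}(12)) = 1/12 · (0.0632036 − 0.356211) = -0.0244173.
Partial sum through k=1: 107.949.
Correction k=2: B_{4}/4! · (f^{(3)}(23) − f^{(3)}(12)) = −1/720 · (0.00125714 − 0.00224770) = 1.37578e-06.

S_2 ≈ 107.949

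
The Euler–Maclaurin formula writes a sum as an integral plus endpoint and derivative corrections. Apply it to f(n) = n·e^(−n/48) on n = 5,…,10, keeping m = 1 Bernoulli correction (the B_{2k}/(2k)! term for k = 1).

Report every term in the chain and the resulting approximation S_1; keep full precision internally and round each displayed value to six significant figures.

S_1 ≈ 38.2029

Integral: ∫_5^10 x·e^(−x/48) dx = 31.9043.
Endpoint term: (f(5) + f(10))/2 = (4.50538 + 8.11936)/2 = 6.31237.
Integral + boundary = 38.2167.
k=1: B_{2}/(2)! × [f^{(1)}(10) − f^{(1)}(5)] = 1/12 × (0.642783 − 0.807213) = -0.0137025.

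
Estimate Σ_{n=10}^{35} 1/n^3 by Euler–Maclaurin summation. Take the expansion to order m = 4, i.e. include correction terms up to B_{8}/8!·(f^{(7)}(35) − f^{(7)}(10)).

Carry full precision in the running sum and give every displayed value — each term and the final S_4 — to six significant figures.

S_4 ≈ 0.00512825

The integral term ∫_10^35 1/x^3 dx = 0.00459184.
Boundary: ½(f(10) + f(35)) = ½(0.00100000 + 2.33236e-05) = 0.000511662.
Integral + boundary = 0.00510350.
Order-1 term: 1/12 · (-1.99917e-06 − (-0.000300000)) = 2.48334e-05.
After k=1: 0.00512833.
Order-2 term: −1/720 · (-3.26395e-08 − (-6.00000e-05)) = -8.32880e-08.
After k=2: 0.00512825.
Order-3 term: 1/30240 · (-1.11907e-09 − (-2.52000e-05)) = 8.33296e-10.
After k=3: 0.00512825.
Order-4 term: −1/1209600 · (-6.57737e-11 − (-1.81440e-05)) = -1.49999e-11.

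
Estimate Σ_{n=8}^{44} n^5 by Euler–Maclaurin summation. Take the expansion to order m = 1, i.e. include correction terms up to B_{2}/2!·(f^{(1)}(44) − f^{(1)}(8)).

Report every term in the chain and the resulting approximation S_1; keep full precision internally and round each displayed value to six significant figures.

∫_8^44 x^5 dx evaluates to 1.20934e+09.
Endpoint term: (f(8) + f(44))/2 = (32768.0 + 1.64916e+08)/2 = 8.24745e+07.
Integral + boundary = 1.29182e+09.
Order-1 term: 1/12 · (1.87405e+07 − 20480.0) = 1.56000e+06.

S_1 ≈ 1.29338e+09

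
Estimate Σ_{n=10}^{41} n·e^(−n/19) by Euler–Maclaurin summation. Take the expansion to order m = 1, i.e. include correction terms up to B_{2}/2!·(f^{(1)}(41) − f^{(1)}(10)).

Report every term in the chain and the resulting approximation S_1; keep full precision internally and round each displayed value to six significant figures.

Integral: ∫_10^41 x·e^(−x/19) dx = 193.771.
Endpoint term: (f(10) + f(41))/2 = (5.90778 + 4.73829)/2 = 5.32303.
Running total after boundary: 199.094.
k=1: B_{2}/(2)! × [f^{(1)}(41) − f^{(1)}(10)] = 1/12 × (-0.133816 − 0.279842) = -0.0344715.

S_1 ≈ 199.059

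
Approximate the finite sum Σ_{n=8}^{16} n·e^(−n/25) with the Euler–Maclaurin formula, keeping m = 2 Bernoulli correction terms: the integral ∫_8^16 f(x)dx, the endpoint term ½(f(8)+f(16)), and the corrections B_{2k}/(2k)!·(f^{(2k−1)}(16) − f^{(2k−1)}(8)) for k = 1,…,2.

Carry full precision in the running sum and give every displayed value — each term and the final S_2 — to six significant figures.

S_2 ≈ 65.6958

The integral term ∫_8^16 x·e^(−x/25) dx = 58.5982.
Endpoint term: (f(8) + f(16))/2 = (5.80919 + 8.43668)/2 = 7.12294.
So far: 65.7212.
Correction k=1: B_{2}/2! · (f^{(1)}(16) − f^{(1)}(8)) = 1/12 · (0.189825 − 0.493781) = -0.0253297.
After k=1: 65.6958.
Correction k=2: B_{4}/4! · (f^{(3)}(16) − f^{(3)}(8)) = −1/720 · (0.00199106 − 0.00311373) = 1.55927e-06.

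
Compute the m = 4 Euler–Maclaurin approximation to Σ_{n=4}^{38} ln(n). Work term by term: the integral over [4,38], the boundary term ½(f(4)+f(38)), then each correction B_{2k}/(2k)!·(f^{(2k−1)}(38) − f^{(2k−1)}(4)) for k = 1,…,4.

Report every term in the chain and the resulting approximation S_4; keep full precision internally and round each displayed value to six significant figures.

S_4 ≈ 101.176

The integral term ∫_4^38 ln(x) dx = 98.6831.
½[f(4) + f(38)] = ½[1.38629 + 3.63759] = 2.51194.
Running total after boundary: 101.195.
Order-1 term: 1/12 · (0.0263158 − 0.250000) = -0.0186404.
Running total after k=1: 101.176.
Order-2 term: −1/720 · (3.64485e-05 − 0.0312500) = 4.33522e-05.
Running total after k=2: 101.176.
Order-3 term: 1/30240 · (3.02896e-07 − 0.0234375) = -7.75040e-07.
Running total after k=3: 101.176.
Order-4 term: −1/1209600 · (6.29285e-09 − 0.0439453) = 3.63304e-08.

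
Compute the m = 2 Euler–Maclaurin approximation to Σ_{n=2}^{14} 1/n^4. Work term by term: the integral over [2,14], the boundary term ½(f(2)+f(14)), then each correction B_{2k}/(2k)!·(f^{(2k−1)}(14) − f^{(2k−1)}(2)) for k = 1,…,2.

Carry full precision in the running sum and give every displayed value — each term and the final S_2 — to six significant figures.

The integral term ∫_2^14 1/x^4 dx = 0.0415452.
Endpoint term: (f(2) + f(14))/2 = (0.0625000 + 2.60308e-05)/2 = 0.0312630.
So far: 0.0728082.
Correction k=1: B_{2}/2! · (f^{(1)}(14) − f^{(1)}(2)) = 1/12 · (-7.43738e-06 − (-0.125000)) = 0.0104160.
Running total after k=1: 0.0832243.
Correction k=2: B_{4}/4! · (f^{(3)}(14) − f^{(3)}(2)) = −1/720 · (-1.13837e-06 − (-0.937500)) = -0.00130208.

S_2 ≈ 0.0819222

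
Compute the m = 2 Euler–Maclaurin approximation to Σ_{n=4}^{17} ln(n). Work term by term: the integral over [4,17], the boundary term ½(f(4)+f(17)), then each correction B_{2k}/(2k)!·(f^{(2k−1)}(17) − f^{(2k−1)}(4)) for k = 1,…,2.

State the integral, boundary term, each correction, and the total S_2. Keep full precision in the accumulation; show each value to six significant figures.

∫_4^17 ln(x) dx evaluates to 29.6194.
Boundary: ½(f(4) + f(17)) = ½(1.38629 + 2.83321) = 2.10975.
Running total after boundary: 31.7292.
Order-1 term: 1/12 · (0.0588235 − 0.250000) = -0.0159314.
Running total after k=1: 31.7133.
Order-2 term: −1/720 · (0.000407083 − 0.0312500) = 4.28374e-05.

S_2 ≈ 31.7133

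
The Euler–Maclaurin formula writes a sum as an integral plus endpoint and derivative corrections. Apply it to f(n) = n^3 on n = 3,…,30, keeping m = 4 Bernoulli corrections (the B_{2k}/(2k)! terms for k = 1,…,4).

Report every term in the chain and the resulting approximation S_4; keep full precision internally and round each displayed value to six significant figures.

S_4 ≈ 216216

∫_3^30 x^3 dx evaluates to 202480.
Endpoint term: (f(3) + f(30))/2 = (27.0000 + 27000.0)/2 = 13513.5.
Running total after boundary: 215993.
Order-1 term: 1/12 · (2700.00 − 27.0000) = 222.750.
After k=1: 216216.
Order-2 term: −1/720 · (6.00000 − 6.00000) = 0.00000.
After k=2: 216216.
Order-3 term: 1/30240 · (0.00000 − 0.00000) = 0.00000.
After k=3: 216216.
Order-4 term: −1/1209600 · (0.00000 − 0.00000) = 0.00000.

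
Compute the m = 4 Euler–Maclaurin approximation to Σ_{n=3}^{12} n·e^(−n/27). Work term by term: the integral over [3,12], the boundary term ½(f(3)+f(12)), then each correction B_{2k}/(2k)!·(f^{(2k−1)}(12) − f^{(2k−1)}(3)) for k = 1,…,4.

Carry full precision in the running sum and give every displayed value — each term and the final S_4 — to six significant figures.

Integral: ∫_3^12 x·e^(−x/27) dx = 49.6569.
Boundary: ½(f(3) + f(12)) = ½(2.68452 + 7.69416) = 5.18934.
Integral + boundary = 54.8462.
k=1: B_{2}/(2)! × [f^{(1)}(12) − f^{(1)}(3)] = 1/12 × (0.356211 − 0.795413) = -0.0366001.
After k=1: 54.8096.
k=2: B_{4}/(4)! × [f^{(3)}(12) − f^{(3)}(3)] = −1/720 × (0.00224770 − 0.00354608) = 1.80331e-06.
After k=2: 54.8096.
k=3: B_{6}/(6)! × [f^{(5)}(12) − f^{(5)}(3)] = 1/30240 × (5.49625e-06 − 8.23190e-06) = -9.04647e-11.
After k=3: 54.8096.
k=4: B_{8}/(8)! × [f^{(7)}(12) − f^{(7)}(3)] = −1/1209600 × (1.08494e-08 − 1.59115e-08) = 4.18492e-15.

S_4 ≈ 54.8096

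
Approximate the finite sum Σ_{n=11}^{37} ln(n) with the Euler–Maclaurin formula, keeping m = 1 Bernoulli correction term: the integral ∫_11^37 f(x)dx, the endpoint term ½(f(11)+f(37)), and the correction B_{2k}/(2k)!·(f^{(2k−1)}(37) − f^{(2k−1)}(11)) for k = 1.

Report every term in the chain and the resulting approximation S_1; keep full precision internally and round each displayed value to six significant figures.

S_1 ≈ 84.2262

Integral: ∫_11^37 ln(x) dx = 81.2271.
Boundary: ½(f(11) + f(37)) = ½(2.39790 + 3.61092) = 3.00441.
So far: 84.2315.
Order-1 term: 1/12 · (0.0270270 − 0.0909091) = -0.00532351.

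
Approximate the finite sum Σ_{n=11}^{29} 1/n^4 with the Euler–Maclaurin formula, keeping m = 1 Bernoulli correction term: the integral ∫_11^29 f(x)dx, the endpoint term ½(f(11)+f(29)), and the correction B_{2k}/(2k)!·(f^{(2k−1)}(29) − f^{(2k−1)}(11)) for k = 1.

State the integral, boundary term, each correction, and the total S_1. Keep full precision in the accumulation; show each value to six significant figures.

Integral: ∫_11^29 1/x^4 dx = 0.000236771.
½[f(11) + f(29)] = ½[6.83013e-05 + 1.41387e-06] = 3.48576e-05.
Integral + boundary = 0.000271629.
Correction k=1: B_{2}/2! · (f^{(1)}(29) − f^{(1)}(11)) = 1/12 · (-1.95016e-07 − (-2.48369e-05)) = 2.05349e-06.

S_1 ≈ 0.000273682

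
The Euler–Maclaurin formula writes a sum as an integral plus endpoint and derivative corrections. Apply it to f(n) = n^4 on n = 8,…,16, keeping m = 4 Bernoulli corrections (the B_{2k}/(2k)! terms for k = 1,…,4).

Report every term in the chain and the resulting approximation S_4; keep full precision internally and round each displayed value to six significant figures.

S_4 ≈ 239172

Integral: ∫_8^16 x^4 dx = 203162.
½[f(8) + f(16)] = ½[4096.00 + 65536.0] = 34816.0.
So far: 237978.
k=1: B_{2}/(2)! × [f^{(1)}(16) − f^{(1)}(8)] = 1/12 × (16384.0 − 2048.00) = 1194.67.
After k=1: 239172.
k=2: B_{4}/(4)! × [f^{(3)}(16) − f^{(3)}(8)] = −1/720 × (384.000 − 192.000) = -0.266667.
After k=2: 239172.
k=3: B_{6}/(6)! × [f^{(5)}(16) − f^{(5)}(8)] = 1/30240 × (0.00000 − 0.00000) = 0.00000.
After k=3: 239172.
k=4: B_{8}/(8)! × [f^{(7)}(16) − f^{(7)}(8)] = −1/1209600 × (0.00000 − 0.00000) = 0.00000.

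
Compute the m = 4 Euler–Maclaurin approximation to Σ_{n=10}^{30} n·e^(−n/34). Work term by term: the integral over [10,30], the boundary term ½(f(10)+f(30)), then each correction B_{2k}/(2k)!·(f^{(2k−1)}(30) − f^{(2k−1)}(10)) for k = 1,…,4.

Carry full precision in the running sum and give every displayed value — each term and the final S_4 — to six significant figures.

S_4 ≈ 224.249

Integral: ∫_10^30 x·e^(−x/34) dx = 214.356.
Endpoint term: (f(10) + f(30))/2 = (7.45189 + 12.4142)/2 = 9.93307.
So far: 224.289.
k=1: B_{2}/(2)! × [f^{(1)}(30) − f^{(1)}(10)] = 1/12 × (0.0486833 − 0.526016) = -0.0397777.
Partial sum through k=1: 224.249.
k=2: B_{4}/(4)! × [f^{(3)}(30) − f^{(3)}(10)] = −1/720 × (0.000758045 − 0.00174428) = 1.36978e-06.
Partial sum through k=2: 224.249.
k=3: B_{6}/(6)! × [f^{(5)}(30) − f^{(5)}(10)] = 1/30240 × (1.27507e-06 − 2.62417e-06) = -4.46132e-11.
Partial sum through k=3: 224.249.
k=4: B_{8}/(8)! × [f^{(7)}(30) − f^{(7)}(10)] = −1/1209600 × (1.63874e-09 − 3.23481e-09) = 1.31950e-15.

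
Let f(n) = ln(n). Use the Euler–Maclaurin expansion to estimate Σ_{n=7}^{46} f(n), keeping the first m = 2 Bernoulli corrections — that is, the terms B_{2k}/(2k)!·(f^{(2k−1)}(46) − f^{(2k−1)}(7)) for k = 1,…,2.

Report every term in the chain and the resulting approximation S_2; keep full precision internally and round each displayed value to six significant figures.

S_2 ≈ 126.373

The integral term ∫_7^46 ln(x) dx = 123.496.
½[f(7) + f(46)] = ½[1.94591 + 3.82864] = 2.88728.
Running total after boundary: 126.383.
Order-1 term: 1/12 · (0.0217391 − 0.142857) = -0.0100932.
Running total after k=1: 126.373.
Order-2 term: −1/720 · (2.05474e-05 − 0.00583090) = 8.06994e-06.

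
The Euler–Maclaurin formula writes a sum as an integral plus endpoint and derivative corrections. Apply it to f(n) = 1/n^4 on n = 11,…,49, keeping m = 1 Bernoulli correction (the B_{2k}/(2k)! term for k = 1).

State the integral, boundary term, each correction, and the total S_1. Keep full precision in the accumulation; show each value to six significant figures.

Integral: ∫_11^49 1/x^4 dx = 0.000247605.
Boundary: ½(f(11) + f(49)) = ½(6.83013e-05 + 1.73467e-07) = 3.42374e-05.
Integral + boundary = 0.000281842.
k=1: B_{2}/(2)! × [f^{(1)}(49) − f^{(1)}(11)] = 1/12 × (-1.41605e-08 − (-2.48369e-05)) = 2.06856e-06.

S_1 ≈ 0.000283911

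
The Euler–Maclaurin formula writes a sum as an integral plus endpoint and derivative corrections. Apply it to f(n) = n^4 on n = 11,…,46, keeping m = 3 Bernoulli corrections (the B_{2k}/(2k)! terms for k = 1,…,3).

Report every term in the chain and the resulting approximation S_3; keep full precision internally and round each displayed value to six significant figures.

S_3 ≈ 4.34384e+07

∫_11^46 x^4 dx evaluates to 4.11604e+07.
½[f(11) + f(46)] = ½[14641.0 + 4.47746e+06] = 2.24605e+06.
So far: 4.34064e+07.
k=1: B_{2}/(2)! × [f^{(1)}(46) − f^{(1)}(11)] = 1/12 × (389344 − 5324.00) = 32001.7.
Partial sum through k=1: 4.34384e+07.
k=2: B_{4}/(4)! × [f^{(3)}(46) − f^{(3)}(11)] = −1/720 × (1104.00 − 264.000) = -1.16667.
Partial sum through k=2: 4.34384e+07.
k=3: B_{6}/(6)! × [f^{(5)}(46) − f^{(5)}(11)] = 1/30240 × (0.00000 − 0.00000) = 0.00000.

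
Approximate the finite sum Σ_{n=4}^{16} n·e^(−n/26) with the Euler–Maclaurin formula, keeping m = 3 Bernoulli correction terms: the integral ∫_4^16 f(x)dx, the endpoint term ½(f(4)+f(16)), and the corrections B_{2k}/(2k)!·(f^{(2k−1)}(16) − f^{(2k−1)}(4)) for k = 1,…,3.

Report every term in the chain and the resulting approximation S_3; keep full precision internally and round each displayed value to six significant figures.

Integral: ∫_4^16 x·e^(−x/26) dx = 78.6222.
Boundary: ½(f(4) + f(16)) = ½(3.42962 + 8.64693) = 6.03827.
Running total after boundary: 84.6605.
Order-1 term: 1/12 · (0.207859 − 0.725496) = -0.0431364.
Running total after k=1: 84.6174.
Order-2 term: −1/720 · (0.00190640 − 0.00360992) = 2.36600e-06.
Running total after k=2: 84.6174.
Order-3 term: 1/30240 · (5.18537e-06 − 9.09262e-06) = -1.29208e-10.

S_3 ≈ 84.6174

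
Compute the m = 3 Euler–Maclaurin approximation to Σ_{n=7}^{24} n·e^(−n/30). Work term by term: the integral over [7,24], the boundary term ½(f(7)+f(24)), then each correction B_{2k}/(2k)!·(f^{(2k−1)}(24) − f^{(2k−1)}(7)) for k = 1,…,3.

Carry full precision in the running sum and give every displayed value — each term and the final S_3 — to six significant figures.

S_3 ≈ 159.205

The integral term ∫_7^24 x·e^(−x/30) dx = 151.084.
½[f(7) + f(24)] = ½[5.54323 + 10.7839] = 8.16356.
Integral + boundary = 159.248.
Order-1 term: 1/12 · (0.0898658 − 0.607115) = -0.0431041.
Partial sum through k=1: 159.205.
Order-2 term: −1/720 · (0.00109836 − 0.00243433) = 1.85551e-06.
Partial sum through k=2: 159.205.
Order-3 term: 1/30240 · (2.32985e-06 − 4.66009e-06) = -7.70581e-11.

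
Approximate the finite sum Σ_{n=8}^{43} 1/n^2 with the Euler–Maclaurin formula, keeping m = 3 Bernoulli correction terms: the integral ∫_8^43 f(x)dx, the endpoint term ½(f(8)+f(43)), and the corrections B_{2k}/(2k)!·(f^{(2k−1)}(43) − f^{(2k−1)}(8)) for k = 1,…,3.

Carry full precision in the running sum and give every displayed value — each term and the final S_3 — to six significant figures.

S_3 ≈ 0.110150

The integral term ∫_8^43 1/x^2 dx = 0.101744.
½[f(8) + f(43)] = ½[0.0156250 + 0.000540833] = 0.00808292.
Integral + boundary = 0.109827.
Correction k=1: B_{2}/2! · (f^{(1)}(43) − f^{(1)}(8)) = 1/12 · (-2.51550e-05 − (-0.00390625)) = 0.000323425.
Partial sum through k=1: 0.110151.
Correction k=2: B_{4}/4! · (f^{(3)}(43) − f^{(3)}(8)) = −1/720 · (-1.63256e-07 − (-0.000732422)) = -1.01703e-06.
Partial sum through k=2: 0.110150.
Correction k=3: B_{6}/6! · (f^{(5)}(43) − f^{(5)}(8)) = 1/30240 · (-2.64883e-09 − (-0.000343323)) = 1.13532e-08.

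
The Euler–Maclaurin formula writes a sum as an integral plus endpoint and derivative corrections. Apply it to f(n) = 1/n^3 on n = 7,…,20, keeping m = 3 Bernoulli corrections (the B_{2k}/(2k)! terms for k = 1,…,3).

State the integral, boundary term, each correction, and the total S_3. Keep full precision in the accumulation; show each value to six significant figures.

S_3 ≈ 0.0105762

Integral: ∫_7^20 1/x^3 dx = 0.00895408.
Endpoint term: (f(7) + f(20))/2 = (0.00291545 + 0.000125000)/2 = 0.00152023.
Integral + boundary = 0.0104743.
k=1: B_{2}/(2)! × [f^{(1)}(20) − f^{(1)}(7)] = 1/12 × (-1.87500e-05 − (-0.00124948)) = 0.000102561.
Partial sum through k=1: 0.0105769.
k=2: B_{4}/(4)! × [f^{(3)}(20) − f^{(3)}(7)] = −1/720 × (-9.37500e-07 − (-0.000509992)) = -7.07020e-07.
Partial sum through k=2: 0.0105762.
k=3: B_{6}/(6)! × [f^{(5)}(20) − f^{(5)}(7)] = 1/30240 × (-9.84375e-08 − (-0.000437136)) = 1.44523e-08.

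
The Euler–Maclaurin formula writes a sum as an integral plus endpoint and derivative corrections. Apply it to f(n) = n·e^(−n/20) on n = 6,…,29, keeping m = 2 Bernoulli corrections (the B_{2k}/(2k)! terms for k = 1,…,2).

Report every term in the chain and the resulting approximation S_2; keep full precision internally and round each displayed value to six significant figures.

∫_6^29 x·e^(−x/20) dx evaluates to 155.347.
½[f(6) + f(29)] = ½[4.44491 + 6.80254] = 5.62372.
So far: 160.970.
Order-1 term: 1/12 · (-0.105557 − 0.518573) = -0.0520108.
After k=1: 160.918.
Order-2 term: −1/720 · (0.000908960 − 0.00500052) = 5.68273e-06.

S_2 ≈ 160.918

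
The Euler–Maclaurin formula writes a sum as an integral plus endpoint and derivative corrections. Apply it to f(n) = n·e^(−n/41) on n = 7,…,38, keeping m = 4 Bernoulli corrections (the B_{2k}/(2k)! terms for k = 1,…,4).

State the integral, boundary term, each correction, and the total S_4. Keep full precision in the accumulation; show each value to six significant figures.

Integral: ∫_7^38 x·e^(−x/41) dx = 377.100.
½[f(7) + f(38)] = ½[5.90133 + 15.0407] = 10.4710.
Running total after boundary: 387.571.
k=1: B_{2}/(2)! × [f^{(1)}(38) − f^{(1)}(7)] = 1/12 × (0.0289615 − 0.699113) = -0.0558459.
Partial sum through k=1: 387.515.
k=2: B_{4}/(4)! × [f^{(3)}(38) − f^{(3)}(7)] = −1/720 × (0.000488147 − 0.00141892) = 1.29274e-06.
Partial sum through k=2: 387.515.
k=3: B_{6}/(6)! × [f^{(5)}(38) − f^{(5)}(7)] = 1/30240 × (5.70532e-07 − 1.44078e-06) = -2.87781e-11.
Partial sum through k=3: 387.515.
k=4: B_{8}/(8)! × [f^{(7)}(38) − f^{(7)}(7)] = −1/1209600 × (5.06052e-10 − 1.21206e-09) = 5.83668e-16.

S_4 ≈ 387.515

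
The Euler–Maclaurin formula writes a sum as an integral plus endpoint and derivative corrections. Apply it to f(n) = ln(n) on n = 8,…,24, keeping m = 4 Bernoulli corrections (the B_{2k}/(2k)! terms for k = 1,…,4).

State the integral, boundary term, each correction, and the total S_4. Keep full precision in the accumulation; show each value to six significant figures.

∫_8^24 ln(x) dx evaluates to 43.6378.
Boundary: ½(f(8) + f(24)) = ½(2.07944 + 3.17805) = 2.62875.
Running total after boundary: 46.2665.
k=1: B_{2}/(2)! × [f^{(1)}(24) − f^{(1)}(8)] = 1/12 × (0.0416667 − 0.125000) = -0.00694444.
Partial sum through k=1: 46.2596.
k=2: B_{4}/(4)! × [f^{(3)}(24) − f^{(3)}(8)] = −1/720 × (0.000144676 − 0.00390625) = 5.22441e-06.
Partial sum through k=2: 46.2596.
k=3: B_{6}/(6)! × [f^{(5)}(24) − f^{(5)}(8)] = 1/30240 × (3.01408e-06 − 0.000732422) = -2.41206e-08.
Partial sum through k=3: 46.2596.
k=4: B_{8}/(8)! × [f^{(7)}(24) − f^{(7)}(8)] = −1/1209600 × (1.56983e-07 − 0.000343323) = 2.83702e-10.

S_4 ≈ 46.2596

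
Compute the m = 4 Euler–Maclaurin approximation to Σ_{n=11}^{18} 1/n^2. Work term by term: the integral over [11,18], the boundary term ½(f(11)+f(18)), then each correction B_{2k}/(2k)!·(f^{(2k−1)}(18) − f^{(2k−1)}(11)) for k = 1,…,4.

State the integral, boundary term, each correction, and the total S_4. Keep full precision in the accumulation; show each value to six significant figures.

∫_11^18 1/x^2 dx evaluates to 0.0353535.
Boundary: ½(f(11) + f(18)) = ½(0.00826446 + 0.00308642) = 0.00567544.
Integral + boundary = 0.0410290.
Correction k=1: B_{2}/2! · (f^{(1)}(18) − f^{(1)}(11)) = 1/12 · (-0.000342936 − (-0.00150263)) = 9.66412e-05.
Running total after k=1: 0.0411256.
Correction k=2: B_{4}/4! · (f^{(3)}(18) − f^{(3)}(11)) = −1/720 · (-1.27013e-05 − (-0.000149021)) = -1.89333e-07.
Running total after k=2: 0.0411254.
Correction k=3: B_{6}/6! · (f^{(5)}(18) − f^{(5)}(11)) = 1/30240 · (-1.17605e-06 − (-3.69474e-05)) = 1.18291e-09.
Running total after k=3: 0.0411254.
Correction k=4: B_{8}/8! · (f^{(7)}(18) − f^{(7)}(11)) = −1/1209600 · (-2.03268e-07 − (-1.70996e-05)) = -1.39685e-11.

S_4 ≈ 0.0411254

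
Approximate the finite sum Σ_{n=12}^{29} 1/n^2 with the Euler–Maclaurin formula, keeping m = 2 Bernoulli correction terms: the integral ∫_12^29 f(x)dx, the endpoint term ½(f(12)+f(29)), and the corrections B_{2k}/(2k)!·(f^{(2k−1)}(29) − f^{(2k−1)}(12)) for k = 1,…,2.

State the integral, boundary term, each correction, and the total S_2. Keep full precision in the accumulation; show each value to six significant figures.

S_2 ≈ 0.0530068

∫_12^29 1/x^2 dx evaluates to 0.0488506.
Boundary: ½(f(12) + f(29)) = ½(0.00694444 + 0.00118906) = 0.00406675.
Running total after boundary: 0.0529173.
k=1: B_{2}/(2)! × [f^{(1)}(29) − f^{(1)}(12)] = 1/12 × (-8.20042e-05 − (-0.00115741)) = 8.96169e-05.
After k=1: 0.0530069.
k=2: B_{4}/(4)! × [f^{(3)}(29) − f^{(3)}(12)] = −1/720 × (-1.17010e-06 − (-9.64506e-05)) = -1.32334e-07.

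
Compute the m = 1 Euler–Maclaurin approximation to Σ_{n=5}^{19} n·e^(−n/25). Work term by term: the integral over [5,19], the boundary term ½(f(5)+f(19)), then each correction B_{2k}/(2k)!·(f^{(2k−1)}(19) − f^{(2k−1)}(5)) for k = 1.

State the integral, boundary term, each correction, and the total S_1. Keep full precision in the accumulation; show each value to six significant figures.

∫_5^19 x·e^(−x/25) dx evaluates to 99.6150.
Boundary: ½(f(5) + f(19)) = ½(4.09365 + 8.88566) = 6.48966.
So far: 106.105.
Correction k=1: B_{2}/2! · (f^{(1)}(19) − f^{(1)}(5)) = 1/12 · (0.112240 − 0.654985) = -0.0452287.

S_1 ≈ 106.059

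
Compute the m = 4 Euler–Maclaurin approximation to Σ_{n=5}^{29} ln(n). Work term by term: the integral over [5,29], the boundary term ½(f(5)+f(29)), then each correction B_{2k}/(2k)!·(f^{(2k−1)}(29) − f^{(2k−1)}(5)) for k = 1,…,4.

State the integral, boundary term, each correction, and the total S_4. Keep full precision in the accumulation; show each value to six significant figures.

S_4 ≈ 68.0790

The integral term ∫_5^29 ln(x) dx = 65.6044.
Boundary: ½(f(5) + f(29)) = ½(1.60944 + 3.36730) = 2.48837.
So far: 68.0928.
Correction k=1: B_{2}/2! · (f^{(1)}(29) − f^{(1)}(5)) = 1/12 · (0.0344828 − 0.200000) = -0.0137931.
After k=1: 68.0790.
Correction k=2: B_{4}/4! · (f^{(3)}(29) − f^{(3)}(5)) = −1/720 · (8.20042e-05 − 0.0160000) = 2.21083e-05.
After k=2: 68.0790.
Correction k=3: B_{6}/6! · (f^{(5)}(29) − f^{(5)}(5)) = 1/30240 · (1.17010e-06 − 0.00768000) = -2.53930e-07.
After k=3: 68.0790.
Correction k=4: B_{8}/8! · (f^{(7)}(29) − f^{(7)}(5)) = −1/1209600 · (4.17394e-08 − 0.00921600) = 7.61901e-09.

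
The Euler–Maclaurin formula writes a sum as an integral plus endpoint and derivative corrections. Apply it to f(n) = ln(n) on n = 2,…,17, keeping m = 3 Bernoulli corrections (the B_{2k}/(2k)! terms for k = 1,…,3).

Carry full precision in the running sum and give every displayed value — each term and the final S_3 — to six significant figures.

S_3 ≈ 33.5051

∫_2^17 ln(x) dx evaluates to 31.7783.
Endpoint term: (f(2) + f(17))/2 = (0.693147 + 2.83321)/2 = 1.76318.
Running total after boundary: 33.5415.
k=1: B_{2}/(2)! × [f^{(1)}(17) − f^{(1)}(2)] = 1/12 × (0.0588235 − 0.500000) = -0.0367647.
Partial sum through k=1: 33.5047.
k=2: B_{4}/(4)! × [f^{(3)}(17) − f^{(3)}(2)] = −1/720 × (0.000407083 − 0.250000) = 0.000346657.
Partial sum through k=2: 33.5051.
k=3: B_{6}/(6)! × [f^{(5)}(17) − f^{(5)}(2)] = 1/30240 × (1.69031e-05 − 0.750000) = -2.48010e-05.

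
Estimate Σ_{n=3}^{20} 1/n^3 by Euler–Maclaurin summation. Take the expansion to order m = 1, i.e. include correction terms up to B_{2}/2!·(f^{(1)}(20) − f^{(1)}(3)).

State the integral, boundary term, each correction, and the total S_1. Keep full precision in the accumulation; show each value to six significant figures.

Integral: ∫_3^20 1/x^3 dx = 0.0543056.
Endpoint term: (f(3) + f(20))/2 = (0.0370370 + 0.000125000)/2 = 0.0185810.
Integral + boundary = 0.0728866.
Order-1 term: 1/12 · (-1.87500e-05 − (-0.0370370)) = 0.00308486.

S_1 ≈ 0.0759714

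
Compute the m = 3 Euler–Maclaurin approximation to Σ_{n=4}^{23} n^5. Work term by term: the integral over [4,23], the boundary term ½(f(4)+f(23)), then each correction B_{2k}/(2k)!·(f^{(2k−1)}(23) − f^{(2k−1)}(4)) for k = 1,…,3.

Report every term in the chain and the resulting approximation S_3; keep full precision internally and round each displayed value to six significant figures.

Integral: ∫_4^23 x^5 dx = 2.46720e+07.
Endpoint term: (f(4) + f(23))/2 = (1024.00 + 6.43634e+06)/2 = 3.21868e+06.
Integral + boundary = 2.78906e+07.
Correction k=1: B_{2}/2! · (f^{(1)}(23) − f^{(1)}(4)) = 1/12 · (1.39920e+06 − 1280.00) = 116494.
After k=1: 2.80071e+07.
Correction k=2: B_{4}/4! · (f^{(3)}(23) − f^{(3)}(4)) = −1/720 · (31740.0 − 960.000) = -42.7500.
After k=2: 2.80071e+07.
Correction k=3: B_{6}/6! · (f^{(5)}(23) − f^{(5)}(4)) = 1/30240 · (120.000 − 120.000) = 0.00000.

S_3 ≈ 2.80071e+07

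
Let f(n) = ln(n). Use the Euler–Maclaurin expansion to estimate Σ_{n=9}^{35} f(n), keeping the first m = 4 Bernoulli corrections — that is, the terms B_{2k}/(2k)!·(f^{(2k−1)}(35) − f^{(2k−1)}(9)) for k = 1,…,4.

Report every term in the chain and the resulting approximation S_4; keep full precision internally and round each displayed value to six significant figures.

∫_9^35 ln(x) dx evaluates to 78.6622.
Endpoint term: (f(9) + f(35))/2 = (2.19722 + 3.55535)/2 = 2.87629.
Integral + boundary = 81.5384.
k=1: B_{2}/(2)! × [f^{(1)}(35) − f^{(1)}(9)] = 1/12 × (0.0285714 − 0.111111) = -0.00687831.
Partial sum through k=1: 81.5316.
k=2: B_{4}/(4)! × [f^{(3)}(35) − f^{(3)}(9)] = −1/720 × (4.66472e-05 − 0.00274348) = 3.74561e-06.
Partial sum through k=2: 81.5316.
k=3: B_{6}/(6)! × [f^{(5)}(35) − f^{(5)}(9)] = 1/30240 × (4.56952e-07 − 0.000406442) = -1.34254e-08.
Partial sum through k=3: 81.5316.
k=4: B_{8}/(8)! × [f^{(7)}(35) − f^{(7)}(9)] = −1/1209600 × (1.11907e-08 − 0.000150534) = 1.24440e-10.

S_4 ≈ 81.5316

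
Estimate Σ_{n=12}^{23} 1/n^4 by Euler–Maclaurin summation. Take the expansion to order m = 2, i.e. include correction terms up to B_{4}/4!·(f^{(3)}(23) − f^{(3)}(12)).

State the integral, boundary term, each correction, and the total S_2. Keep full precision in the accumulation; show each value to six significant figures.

∫_12^23 1/x^4 dx evaluates to 0.000165505.
½[f(12) + f(23)] = ½[4.82253e-05 + 3.57346e-06] = 2.58994e-05.
So far: 0.000191404.
k=1: B_{2}/(2)! × [f^{(1)}(23) − f^{(1)}(12)] = 1/12 × (-6.21471e-07 − (-1.60751e-05)) = 1.28780e-06.
Partial sum through k=1: 0.000192692.
k=2: B_{4}/(4)! × [f^{(3)}(23) − f^{(3)}(12)] = −1/720 × (-3.52441e-08 − (-3.34898e-06)) = -4.60241e-09.

S_2 ≈ 0.000192687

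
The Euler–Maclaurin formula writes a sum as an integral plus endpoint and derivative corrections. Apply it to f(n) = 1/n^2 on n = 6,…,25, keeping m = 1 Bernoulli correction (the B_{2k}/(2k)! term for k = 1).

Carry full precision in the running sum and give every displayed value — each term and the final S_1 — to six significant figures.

The integral term ∫_6^25 1/x^2 dx = 0.126667.
Boundary: ½(f(6) + f(25)) = ½(0.0277778 + 0.00160000) = 0.0146889.
Running total after boundary: 0.141356.
k=1: B_{2}/(2)! × [f^{(1)}(25) − f^{(1)}(6)] = 1/12 × (-0.000128000 − (-0.00925926)) = 0.000760938.

S_1 ≈ 0.142116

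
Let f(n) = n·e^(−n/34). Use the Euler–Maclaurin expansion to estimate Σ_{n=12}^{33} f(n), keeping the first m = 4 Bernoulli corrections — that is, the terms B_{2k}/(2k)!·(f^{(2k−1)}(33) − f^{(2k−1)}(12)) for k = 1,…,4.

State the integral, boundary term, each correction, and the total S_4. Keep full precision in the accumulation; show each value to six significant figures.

The integral term ∫_12^33 x·e^(−x/34) dx = 235.852.
½[f(12) + f(33)] = ½[8.43142 + 12.5024] = 10.4669.
Running total after boundary: 246.319.
Order-1 term: 1/12 · (0.0111429 − 0.454636) = -0.0369577.
Partial sum through k=1: 246.282.
Order-2 term: −1/720 · (0.000665107 − 0.00160889) = 1.31081e-06.
Partial sum through k=2: 246.282.
Order-3 term: 1/30240 · (1.14236e-06 − 2.44333e-06) = -4.30213e-11.
Partial sum through k=3: 246.282.
Order-4 term: −1/1209600 · (1.47870e-09 − 3.02326e-09) = 1.27692e-15.

S_4 ≈ 246.282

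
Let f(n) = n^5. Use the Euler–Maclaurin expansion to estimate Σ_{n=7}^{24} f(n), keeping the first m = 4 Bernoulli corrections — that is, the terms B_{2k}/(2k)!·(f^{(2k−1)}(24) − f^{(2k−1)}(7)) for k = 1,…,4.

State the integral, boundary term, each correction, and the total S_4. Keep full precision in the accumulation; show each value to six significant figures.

∫_7^24 x^5 dx evaluates to 3.18309e+07.
Endpoint term: (f(7) + f(24))/2 = (16807.0 + 7.96262e+06)/2 = 3.98972e+06.
Integral + boundary = 3.58206e+07.
k=1: B_{2}/(2)! × [f^{(1)}(24) − f^{(1)}(7)] = 1/12 × (1.65888e+06 − 12005.0) = 137240.
Partial sum through k=1: 3.59578e+07.
k=2: B_{4}/(4)! × [f^{(3)}(24) − f^{(3)}(7)] = −1/720 × (34560.0 − 2940.00) = -43.9167.
Partial sum through k=2: 3.59578e+07.
k=3: B_{6}/(6)! × [f^{(5)}(24) − f^{(5)}(7)] = 1/30240 × (120.000 − 120.000) = 0.00000.
Partial sum through k=3: 3.59578e+07.
k=4: B_{8}/(8)! × [f^{(7)}(24) − f^{(7)}(7)] = −1/1209600 × (0.00000 − 0.00000) = 0.00000.

S_4 ≈ 3.59578e+07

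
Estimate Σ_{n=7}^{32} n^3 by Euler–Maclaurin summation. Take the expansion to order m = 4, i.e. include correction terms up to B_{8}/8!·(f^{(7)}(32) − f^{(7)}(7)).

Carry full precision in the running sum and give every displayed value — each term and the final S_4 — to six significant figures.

Integral: ∫_7^32 x^3 dx = 261544.
Endpoint term: (f(7) + f(32))/2 = (343.000 + 32768.0)/2 = 16555.5.
Integral + boundary = 278099.
Correction k=1: B_{2}/2! · (f^{(1)}(32) − f^{(1)}(7)) = 1/12 · (3072.00 − 147.000) = 243.750.
Running total after k=1: 278343.
Correction k=2: B_{4}/4! · (f^{(3)}(32) − f^{(3)}(7)) = −1/720 · (6.00000 − 6.00000) = 0.00000.
Running total after k=2: 278343.
Correction k=3: B_{6}/6! · (f^{(5)}(32) − f^{(5)}(7)) = 1/30240 · (0.00000 − 0.00000) = 0.00000.
Running total after k=3: 278343.
Correction k=4: B_{8}/8! · (f^{(7)}(32) − f^{(7)}(7)) = −1/1209600 · (0.00000 − 0.00000) = 0.00000.

S_4 ≈ 278343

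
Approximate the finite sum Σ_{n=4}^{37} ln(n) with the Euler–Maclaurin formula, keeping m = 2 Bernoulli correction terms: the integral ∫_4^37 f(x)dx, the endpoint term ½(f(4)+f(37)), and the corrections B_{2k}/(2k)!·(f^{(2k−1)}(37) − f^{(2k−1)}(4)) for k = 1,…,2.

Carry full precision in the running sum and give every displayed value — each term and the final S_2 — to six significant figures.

∫_4^37 ln(x) dx evaluates to 95.0588.
Boundary: ½(f(4) + f(37)) = ½(1.38629 + 3.61092) = 2.49861.
Integral + boundary = 97.5574.
Order-1 term: 1/12 · (0.0270270 − 0.250000) = -0.0185811.
Partial sum through k=1: 97.5388.
Order-2 term: −1/720 · (3.94843e-05 − 0.0312500) = 4.33479e-05.

S_2 ≈ 97.5389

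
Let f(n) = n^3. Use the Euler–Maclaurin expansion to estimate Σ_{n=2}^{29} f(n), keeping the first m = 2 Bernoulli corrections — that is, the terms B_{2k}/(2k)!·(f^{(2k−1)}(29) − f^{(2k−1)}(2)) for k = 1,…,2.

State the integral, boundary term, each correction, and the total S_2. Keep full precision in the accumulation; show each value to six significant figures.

S_2 ≈ 189224

∫_2^29 x^3 dx evaluates to 176816.
Endpoint term: (f(2) + f(29))/2 = (8.00000 + 24389.0)/2 = 12198.5.
Running total after boundary: 189015.
Correction k=1: B_{2}/2! · (f^{(1)}(29) − f^{(1)}(2)) = 1/12 · (2523.00 − 12.0000) = 209.250.
After k=1: 189224.
Correction k=2: B_{4}/4! · (f^{(3)}(29) − f^{(3)}(2)) = −1/720 · (6.00000 − 6.00000) = 0.00000.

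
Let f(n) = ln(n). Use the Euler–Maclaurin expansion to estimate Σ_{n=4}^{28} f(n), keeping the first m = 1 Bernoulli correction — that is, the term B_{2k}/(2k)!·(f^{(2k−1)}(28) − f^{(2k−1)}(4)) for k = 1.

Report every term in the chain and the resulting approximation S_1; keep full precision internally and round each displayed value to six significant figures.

The integral term ∫_4^28 ln(x) dx = 63.7565.
Boundary: ½(f(4) + f(28)) = ½(1.38629 + 3.33220) = 2.35925.
Integral + boundary = 66.1158.
Order-1 term: 1/12 · (0.0357143 − 0.250000) = -0.0178571.

S_1 ≈ 66.0979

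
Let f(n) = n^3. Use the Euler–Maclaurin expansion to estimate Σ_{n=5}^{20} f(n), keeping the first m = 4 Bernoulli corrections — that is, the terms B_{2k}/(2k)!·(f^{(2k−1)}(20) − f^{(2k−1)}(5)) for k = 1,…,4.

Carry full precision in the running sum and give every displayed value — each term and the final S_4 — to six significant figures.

Integral: ∫_5^20 x^3 dx = 39843.8.
½[f(5) + f(20)] = ½[125.000 + 8000.00] = 4062.50.
Integral + boundary = 43906.2.
Order-1 term: 1/12 · (1200.00 − 75.0000) = 93.7500.
Partial sum through k=1: 44000.0.
Order-2 term: −1/720 · (6.00000 − 6.00000) = 0.00000.
Partial sum through k=2: 44000.0.
Order-3 term: 1/30240 · (0.00000 − 0.00000) = 0.00000.
Partial sum through k=3: 44000.0.
Order-4 term: −1/1209600 · (0.00000 − 0.00000) = 0.00000.

S_4 ≈ 44000.0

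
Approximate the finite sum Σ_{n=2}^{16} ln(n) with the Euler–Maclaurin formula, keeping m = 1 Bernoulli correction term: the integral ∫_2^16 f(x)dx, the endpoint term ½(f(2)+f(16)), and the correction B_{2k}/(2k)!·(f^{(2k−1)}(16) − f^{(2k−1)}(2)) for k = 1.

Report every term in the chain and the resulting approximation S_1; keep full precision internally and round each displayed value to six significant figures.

∫_2^16 ln(x) dx evaluates to 28.9751.
Endpoint term: (f(2) + f(16))/2 = (0.693147 + 2.77259)/2 = 1.73287.
Running total after boundary: 30.7080.
Order-1 term: 1/12 · (0.0625000 − 0.500000) = -0.0364583.

S_1 ≈ 30.6715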